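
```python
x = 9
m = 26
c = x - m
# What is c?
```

Answer: -17

Derivation:
Trace (tracking c):
x = 9  # -> x = 9
m = 26  # -> m = 26
c = x - m  # -> c = -17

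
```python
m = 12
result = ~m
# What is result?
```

Trace (tracking result):
m = 12  # -> m = 12
result = ~m  # -> result = -13

Answer: -13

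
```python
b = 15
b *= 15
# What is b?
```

Trace (tracking b):
b = 15  # -> b = 15
b *= 15  # -> b = 225

Answer: 225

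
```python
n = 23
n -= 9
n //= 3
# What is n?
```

Trace (tracking n):
n = 23  # -> n = 23
n -= 9  # -> n = 14
n //= 3  # -> n = 4

Answer: 4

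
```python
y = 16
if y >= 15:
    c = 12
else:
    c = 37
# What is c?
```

Answer: 12

Derivation:
Trace (tracking c):
y = 16  # -> y = 16
if y >= 15:  # condition is True
    c = 12  # -> c = 12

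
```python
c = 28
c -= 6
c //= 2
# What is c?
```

Answer: 11

Derivation:
Trace (tracking c):
c = 28  # -> c = 28
c -= 6  # -> c = 22
c //= 2  # -> c = 11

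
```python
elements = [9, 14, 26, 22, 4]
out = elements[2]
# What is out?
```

Answer: 26

Derivation:
Trace (tracking out):
elements = [9, 14, 26, 22, 4]  # -> elements = [9, 14, 26, 22, 4]
out = elements[2]  # -> out = 26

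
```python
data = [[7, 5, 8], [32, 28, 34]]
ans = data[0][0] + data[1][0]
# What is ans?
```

Answer: 39

Derivation:
Trace (tracking ans):
data = [[7, 5, 8], [32, 28, 34]]  # -> data = [[7, 5, 8], [32, 28, 34]]
ans = data[0][0] + data[1][0]  # -> ans = 39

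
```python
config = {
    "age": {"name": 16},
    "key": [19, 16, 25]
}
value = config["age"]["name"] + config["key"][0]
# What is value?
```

Answer: 35

Derivation:
Trace (tracking value):
config = {'age': {'name': 16}, 'key': [19, 16, 25]}  # -> config = {'age': {'name': 16}, 'key': [19, 16, 25]}
value = config['age']['name'] + config['key'][0]  # -> value = 35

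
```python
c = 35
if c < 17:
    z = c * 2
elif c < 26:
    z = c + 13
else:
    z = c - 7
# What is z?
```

Trace (tracking z):
c = 35  # -> c = 35
if c < 17:  # condition is False
elif c < 26:  # condition is False
else:
    z = c - 7  # -> z = 28

Answer: 28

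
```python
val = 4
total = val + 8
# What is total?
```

Answer: 12

Derivation:
Trace (tracking total):
val = 4  # -> val = 4
total = val + 8  # -> total = 12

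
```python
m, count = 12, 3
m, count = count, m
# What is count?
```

Answer: 12

Derivation:
Trace (tracking count):
m, count = (12, 3)  # -> m = 12, count = 3
m, count = (count, m)  # -> m = 3, count = 12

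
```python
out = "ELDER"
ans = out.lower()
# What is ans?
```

Answer: 'elder'

Derivation:
Trace (tracking ans):
out = 'ELDER'  # -> out = 'ELDER'
ans = out.lower()  # -> ans = 'elder'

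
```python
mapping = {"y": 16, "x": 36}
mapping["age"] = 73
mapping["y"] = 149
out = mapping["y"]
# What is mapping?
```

Answer: {'y': 149, 'x': 36, 'age': 73}

Derivation:
Trace (tracking mapping):
mapping = {'y': 16, 'x': 36}  # -> mapping = {'y': 16, 'x': 36}
mapping['age'] = 73  # -> mapping = {'y': 16, 'x': 36, 'age': 73}
mapping['y'] = 149  # -> mapping = {'y': 149, 'x': 36, 'age': 73}
out = mapping['y']  # -> out = 149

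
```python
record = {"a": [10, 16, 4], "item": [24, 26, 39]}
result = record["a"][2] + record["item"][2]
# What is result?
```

Trace (tracking result):
record = {'a': [10, 16, 4], 'item': [24, 26, 39]}  # -> record = {'a': [10, 16, 4], 'item': [24, 26, 39]}
result = record['a'][2] + record['item'][2]  # -> result = 43

Answer: 43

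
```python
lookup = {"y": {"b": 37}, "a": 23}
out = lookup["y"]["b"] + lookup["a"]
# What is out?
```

Answer: 60

Derivation:
Trace (tracking out):
lookup = {'y': {'b': 37}, 'a': 23}  # -> lookup = {'y': {'b': 37}, 'a': 23}
out = lookup['y']['b'] + lookup['a']  # -> out = 60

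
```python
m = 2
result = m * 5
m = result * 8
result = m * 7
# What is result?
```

Trace (tracking result):
m = 2  # -> m = 2
result = m * 5  # -> result = 10
m = result * 8  # -> m = 80
result = m * 7  # -> result = 560

Answer: 560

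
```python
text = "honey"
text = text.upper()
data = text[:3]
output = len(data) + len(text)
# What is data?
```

Trace (tracking data):
text = 'honey'  # -> text = 'honey'
text = text.upper()  # -> text = 'HONEY'
data = text[:3]  # -> data = 'HON'
output = len(data) + len(text)  # -> output = 8

Answer: 'HON'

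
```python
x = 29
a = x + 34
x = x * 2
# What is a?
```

Trace (tracking a):
x = 29  # -> x = 29
a = x + 34  # -> a = 63
x = x * 2  # -> x = 58

Answer: 63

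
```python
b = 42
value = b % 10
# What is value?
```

Answer: 2

Derivation:
Trace (tracking value):
b = 42  # -> b = 42
value = b % 10  # -> value = 2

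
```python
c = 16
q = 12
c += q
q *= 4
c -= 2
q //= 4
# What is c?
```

Trace (tracking c):
c = 16  # -> c = 16
q = 12  # -> q = 12
c += q  # -> c = 28
q *= 4  # -> q = 48
c -= 2  # -> c = 26
q //= 4  # -> q = 12

Answer: 26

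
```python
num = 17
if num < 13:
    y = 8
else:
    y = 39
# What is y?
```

Trace (tracking y):
num = 17  # -> num = 17
if num < 13:  # condition is False
else:
    y = 39  # -> y = 39

Answer: 39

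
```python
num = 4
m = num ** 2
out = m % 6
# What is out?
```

Answer: 4

Derivation:
Trace (tracking out):
num = 4  # -> num = 4
m = num ** 2  # -> m = 16
out = m % 6  # -> out = 4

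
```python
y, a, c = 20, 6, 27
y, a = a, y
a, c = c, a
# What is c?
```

Answer: 20

Derivation:
Trace (tracking c):
y, a, c = (20, 6, 27)  # -> y = 20, a = 6, c = 27
y, a = (a, y)  # -> y = 6, a = 20
a, c = (c, a)  # -> a = 27, c = 20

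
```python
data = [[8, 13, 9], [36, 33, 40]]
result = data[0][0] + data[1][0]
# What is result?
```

Answer: 44

Derivation:
Trace (tracking result):
data = [[8, 13, 9], [36, 33, 40]]  # -> data = [[8, 13, 9], [36, 33, 40]]
result = data[0][0] + data[1][0]  # -> result = 44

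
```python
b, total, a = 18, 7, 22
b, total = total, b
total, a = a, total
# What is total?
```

Trace (tracking total):
b, total, a = (18, 7, 22)  # -> b = 18, total = 7, a = 22
b, total = (total, b)  # -> b = 7, total = 18
total, a = (a, total)  # -> total = 22, a = 18

Answer: 22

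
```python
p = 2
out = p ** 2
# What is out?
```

Answer: 4

Derivation:
Trace (tracking out):
p = 2  # -> p = 2
out = p ** 2  # -> out = 4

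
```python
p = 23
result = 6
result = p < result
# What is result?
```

Answer: False

Derivation:
Trace (tracking result):
p = 23  # -> p = 23
result = 6  # -> result = 6
result = p < result  # -> result = False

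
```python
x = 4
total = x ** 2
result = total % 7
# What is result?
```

Answer: 2

Derivation:
Trace (tracking result):
x = 4  # -> x = 4
total = x ** 2  # -> total = 16
result = total % 7  # -> result = 2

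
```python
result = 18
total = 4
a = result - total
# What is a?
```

Trace (tracking a):
result = 18  # -> result = 18
total = 4  # -> total = 4
a = result - total  # -> a = 14

Answer: 14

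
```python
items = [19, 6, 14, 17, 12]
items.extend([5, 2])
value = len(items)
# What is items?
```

Trace (tracking items):
items = [19, 6, 14, 17, 12]  # -> items = [19, 6, 14, 17, 12]
items.extend([5, 2])  # -> items = [19, 6, 14, 17, 12, 5, 2]
value = len(items)  # -> value = 7

Answer: [19, 6, 14, 17, 12, 5, 2]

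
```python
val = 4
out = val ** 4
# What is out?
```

Trace (tracking out):
val = 4  # -> val = 4
out = val ** 4  # -> out = 256

Answer: 256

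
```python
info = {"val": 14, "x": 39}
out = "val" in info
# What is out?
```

Trace (tracking out):
info = {'val': 14, 'x': 39}  # -> info = {'val': 14, 'x': 39}
out = 'val' in info  # -> out = True

Answer: True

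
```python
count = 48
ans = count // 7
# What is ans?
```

Answer: 6

Derivation:
Trace (tracking ans):
count = 48  # -> count = 48
ans = count // 7  # -> ans = 6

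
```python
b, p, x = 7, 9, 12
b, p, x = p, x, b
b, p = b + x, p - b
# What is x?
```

Answer: 7

Derivation:
Trace (tracking x):
b, p, x = (7, 9, 12)  # -> b = 7, p = 9, x = 12
b, p, x = (p, x, b)  # -> b = 9, p = 12, x = 7
b, p = (b + x, p - b)  # -> b = 16, p = 3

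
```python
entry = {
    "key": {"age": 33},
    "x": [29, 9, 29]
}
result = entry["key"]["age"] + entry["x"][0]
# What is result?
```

Trace (tracking result):
entry = {'key': {'age': 33}, 'x': [29, 9, 29]}  # -> entry = {'key': {'age': 33}, 'x': [29, 9, 29]}
result = entry['key']['age'] + entry['x'][0]  # -> result = 62

Answer: 62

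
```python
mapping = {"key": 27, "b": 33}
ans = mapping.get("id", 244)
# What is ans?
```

Answer: 244

Derivation:
Trace (tracking ans):
mapping = {'key': 27, 'b': 33}  # -> mapping = {'key': 27, 'b': 33}
ans = mapping.get('id', 244)  # -> ans = 244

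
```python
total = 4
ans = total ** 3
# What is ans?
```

Trace (tracking ans):
total = 4  # -> total = 4
ans = total ** 3  # -> ans = 64

Answer: 64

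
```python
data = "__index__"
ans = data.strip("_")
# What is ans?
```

Answer: 'index'

Derivation:
Trace (tracking ans):
data = '__index__'  # -> data = '__index__'
ans = data.strip('_')  # -> ans = 'index'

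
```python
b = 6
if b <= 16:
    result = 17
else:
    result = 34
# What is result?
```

Answer: 17

Derivation:
Trace (tracking result):
b = 6  # -> b = 6
if b <= 16:  # condition is True
    result = 17  # -> result = 17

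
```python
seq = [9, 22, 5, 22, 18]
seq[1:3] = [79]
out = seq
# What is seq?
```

Answer: [9, 79, 22, 18]

Derivation:
Trace (tracking seq):
seq = [9, 22, 5, 22, 18]  # -> seq = [9, 22, 5, 22, 18]
seq[1:3] = [79]  # -> seq = [9, 79, 22, 18]
out = seq  # -> out = [9, 79, 22, 18]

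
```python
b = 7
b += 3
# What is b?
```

Trace (tracking b):
b = 7  # -> b = 7
b += 3  # -> b = 10

Answer: 10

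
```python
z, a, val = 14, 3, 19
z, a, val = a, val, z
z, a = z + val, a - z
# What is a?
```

Trace (tracking a):
z, a, val = (14, 3, 19)  # -> z = 14, a = 3, val = 19
z, a, val = (a, val, z)  # -> z = 3, a = 19, val = 14
z, a = (z + val, a - z)  # -> z = 17, a = 16

Answer: 16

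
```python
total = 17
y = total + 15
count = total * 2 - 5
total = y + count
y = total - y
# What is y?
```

Trace (tracking y):
total = 17  # -> total = 17
y = total + 15  # -> y = 32
count = total * 2 - 5  # -> count = 29
total = y + count  # -> total = 61
y = total - y  # -> y = 29

Answer: 29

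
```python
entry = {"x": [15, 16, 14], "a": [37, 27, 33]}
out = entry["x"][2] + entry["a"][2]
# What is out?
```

Answer: 47

Derivation:
Trace (tracking out):
entry = {'x': [15, 16, 14], 'a': [37, 27, 33]}  # -> entry = {'x': [15, 16, 14], 'a': [37, 27, 33]}
out = entry['x'][2] + entry['a'][2]  # -> out = 47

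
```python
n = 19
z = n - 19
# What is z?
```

Answer: 0

Derivation:
Trace (tracking z):
n = 19  # -> n = 19
z = n - 19  # -> z = 0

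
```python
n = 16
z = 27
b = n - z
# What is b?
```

Answer: -11

Derivation:
Trace (tracking b):
n = 16  # -> n = 16
z = 27  # -> z = 27
b = n - z  # -> b = -11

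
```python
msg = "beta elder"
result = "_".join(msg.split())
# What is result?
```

Trace (tracking result):
msg = 'beta elder'  # -> msg = 'beta elder'
result = '_'.join(msg.split())  # -> result = 'beta_elder'

Answer: 'beta_elder'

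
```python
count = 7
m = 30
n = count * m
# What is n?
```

Trace (tracking n):
count = 7  # -> count = 7
m = 30  # -> m = 30
n = count * m  # -> n = 210

Answer: 210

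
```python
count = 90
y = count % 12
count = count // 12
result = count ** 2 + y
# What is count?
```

Answer: 7

Derivation:
Trace (tracking count):
count = 90  # -> count = 90
y = count % 12  # -> y = 6
count = count // 12  # -> count = 7
result = count ** 2 + y  # -> result = 55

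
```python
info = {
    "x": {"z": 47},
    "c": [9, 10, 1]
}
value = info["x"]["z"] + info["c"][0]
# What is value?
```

Trace (tracking value):
info = {'x': {'z': 47}, 'c': [9, 10, 1]}  # -> info = {'x': {'z': 47}, 'c': [9, 10, 1]}
value = info['x']['z'] + info['c'][0]  # -> value = 56

Answer: 56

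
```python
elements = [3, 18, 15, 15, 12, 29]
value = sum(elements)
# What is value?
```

Trace (tracking value):
elements = [3, 18, 15, 15, 12, 29]  # -> elements = [3, 18, 15, 15, 12, 29]
value = sum(elements)  # -> value = 92

Answer: 92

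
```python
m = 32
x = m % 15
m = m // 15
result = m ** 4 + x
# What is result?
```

Answer: 18

Derivation:
Trace (tracking result):
m = 32  # -> m = 32
x = m % 15  # -> x = 2
m = m // 15  # -> m = 2
result = m ** 4 + x  # -> result = 18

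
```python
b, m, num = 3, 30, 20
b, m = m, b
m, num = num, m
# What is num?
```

Trace (tracking num):
b, m, num = (3, 30, 20)  # -> b = 3, m = 30, num = 20
b, m = (m, b)  # -> b = 30, m = 3
m, num = (num, m)  # -> m = 20, num = 3

Answer: 3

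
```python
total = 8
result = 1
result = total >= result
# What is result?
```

Answer: True

Derivation:
Trace (tracking result):
total = 8  # -> total = 8
result = 1  # -> result = 1
result = total >= result  # -> result = True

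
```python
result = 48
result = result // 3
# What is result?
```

Trace (tracking result):
result = 48  # -> result = 48
result = result // 3  # -> result = 16

Answer: 16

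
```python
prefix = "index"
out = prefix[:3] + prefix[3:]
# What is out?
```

Trace (tracking out):
prefix = 'index'  # -> prefix = 'index'
out = prefix[:3] + prefix[3:]  # -> out = 'index'

Answer: 'index'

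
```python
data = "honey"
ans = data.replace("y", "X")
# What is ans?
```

Trace (tracking ans):
data = 'honey'  # -> data = 'honey'
ans = data.replace('y', 'X')  # -> ans = 'honeX'

Answer: 'honeX'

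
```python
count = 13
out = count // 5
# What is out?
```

Answer: 2

Derivation:
Trace (tracking out):
count = 13  # -> count = 13
out = count // 5  # -> out = 2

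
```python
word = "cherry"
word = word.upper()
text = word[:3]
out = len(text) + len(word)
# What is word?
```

Answer: 'CHERRY'

Derivation:
Trace (tracking word):
word = 'cherry'  # -> word = 'cherry'
word = word.upper()  # -> word = 'CHERRY'
text = word[:3]  # -> text = 'CHE'
out = len(text) + len(word)  # -> out = 9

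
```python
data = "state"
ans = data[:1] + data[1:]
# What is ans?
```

Answer: 'state'

Derivation:
Trace (tracking ans):
data = 'state'  # -> data = 'state'
ans = data[:1] + data[1:]  # -> ans = 'state'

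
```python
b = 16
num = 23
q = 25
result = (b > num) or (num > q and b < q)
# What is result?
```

Trace (tracking result):
b = 16  # -> b = 16
num = 23  # -> num = 23
q = 25  # -> q = 25
result = b > num or (num > q and b < q)  # -> result = False

Answer: False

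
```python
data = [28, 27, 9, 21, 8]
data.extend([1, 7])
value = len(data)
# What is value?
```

Answer: 7

Derivation:
Trace (tracking value):
data = [28, 27, 9, 21, 8]  # -> data = [28, 27, 9, 21, 8]
data.extend([1, 7])  # -> data = [28, 27, 9, 21, 8, 1, 7]
value = len(data)  # -> value = 7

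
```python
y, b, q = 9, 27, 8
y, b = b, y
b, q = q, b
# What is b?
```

Trace (tracking b):
y, b, q = (9, 27, 8)  # -> y = 9, b = 27, q = 8
y, b = (b, y)  # -> y = 27, b = 9
b, q = (q, b)  # -> b = 8, q = 9

Answer: 8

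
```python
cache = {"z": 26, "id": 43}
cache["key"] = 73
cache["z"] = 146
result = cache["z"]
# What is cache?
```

Trace (tracking cache):
cache = {'z': 26, 'id': 43}  # -> cache = {'z': 26, 'id': 43}
cache['key'] = 73  # -> cache = {'z': 26, 'id': 43, 'key': 73}
cache['z'] = 146  # -> cache = {'z': 146, 'id': 43, 'key': 73}
result = cache['z']  # -> result = 146

Answer: {'z': 146, 'id': 43, 'key': 73}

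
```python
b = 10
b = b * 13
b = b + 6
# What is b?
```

Trace (tracking b):
b = 10  # -> b = 10
b = b * 13  # -> b = 130
b = b + 6  # -> b = 136

Answer: 136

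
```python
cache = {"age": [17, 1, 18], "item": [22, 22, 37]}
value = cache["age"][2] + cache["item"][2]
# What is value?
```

Trace (tracking value):
cache = {'age': [17, 1, 18], 'item': [22, 22, 37]}  # -> cache = {'age': [17, 1, 18], 'item': [22, 22, 37]}
value = cache['age'][2] + cache['item'][2]  # -> value = 55

Answer: 55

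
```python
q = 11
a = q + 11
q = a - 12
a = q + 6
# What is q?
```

Trace (tracking q):
q = 11  # -> q = 11
a = q + 11  # -> a = 22
q = a - 12  # -> q = 10
a = q + 6  # -> a = 16

Answer: 10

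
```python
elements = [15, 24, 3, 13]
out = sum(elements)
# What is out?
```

Answer: 55

Derivation:
Trace (tracking out):
elements = [15, 24, 3, 13]  # -> elements = [15, 24, 3, 13]
out = sum(elements)  # -> out = 55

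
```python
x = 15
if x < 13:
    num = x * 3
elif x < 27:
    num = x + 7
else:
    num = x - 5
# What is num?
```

Trace (tracking num):
x = 15  # -> x = 15
if x < 13:  # condition is False
elif x < 27:  # condition is True
    num = x + 7  # -> num = 22

Answer: 22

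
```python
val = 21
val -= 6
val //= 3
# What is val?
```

Trace (tracking val):
val = 21  # -> val = 21
val -= 6  # -> val = 15
val //= 3  # -> val = 5

Answer: 5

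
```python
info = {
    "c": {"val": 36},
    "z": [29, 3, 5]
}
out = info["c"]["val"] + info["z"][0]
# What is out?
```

Answer: 65

Derivation:
Trace (tracking out):
info = {'c': {'val': 36}, 'z': [29, 3, 5]}  # -> info = {'c': {'val': 36}, 'z': [29, 3, 5]}
out = info['c']['val'] + info['z'][0]  # -> out = 65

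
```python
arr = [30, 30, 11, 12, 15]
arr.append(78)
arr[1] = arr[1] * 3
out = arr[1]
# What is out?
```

Answer: 90

Derivation:
Trace (tracking out):
arr = [30, 30, 11, 12, 15]  # -> arr = [30, 30, 11, 12, 15]
arr.append(78)  # -> arr = [30, 30, 11, 12, 15, 78]
arr[1] = arr[1] * 3  # -> arr = [30, 90, 11, 12, 15, 78]
out = arr[1]  # -> out = 90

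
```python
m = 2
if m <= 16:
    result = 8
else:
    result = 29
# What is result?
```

Answer: 8

Derivation:
Trace (tracking result):
m = 2  # -> m = 2
if m <= 16:  # condition is True
    result = 8  # -> result = 8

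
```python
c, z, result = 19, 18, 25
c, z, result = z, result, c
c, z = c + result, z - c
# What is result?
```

Trace (tracking result):
c, z, result = (19, 18, 25)  # -> c = 19, z = 18, result = 25
c, z, result = (z, result, c)  # -> c = 18, z = 25, result = 19
c, z = (c + result, z - c)  # -> c = 37, z = 7

Answer: 19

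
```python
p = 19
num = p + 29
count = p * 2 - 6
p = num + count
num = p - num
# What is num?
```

Trace (tracking num):
p = 19  # -> p = 19
num = p + 29  # -> num = 48
count = p * 2 - 6  # -> count = 32
p = num + count  # -> p = 80
num = p - num  # -> num = 32

Answer: 32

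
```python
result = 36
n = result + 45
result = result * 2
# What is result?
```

Trace (tracking result):
result = 36  # -> result = 36
n = result + 45  # -> n = 81
result = result * 2  # -> result = 72

Answer: 72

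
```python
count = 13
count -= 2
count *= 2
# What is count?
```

Answer: 22

Derivation:
Trace (tracking count):
count = 13  # -> count = 13
count -= 2  # -> count = 11
count *= 2  # -> count = 22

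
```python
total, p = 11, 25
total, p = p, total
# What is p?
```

Trace (tracking p):
total, p = (11, 25)  # -> total = 11, p = 25
total, p = (p, total)  # -> total = 25, p = 11

Answer: 11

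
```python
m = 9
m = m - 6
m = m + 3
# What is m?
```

Trace (tracking m):
m = 9  # -> m = 9
m = m - 6  # -> m = 3
m = m + 3  # -> m = 6

Answer: 6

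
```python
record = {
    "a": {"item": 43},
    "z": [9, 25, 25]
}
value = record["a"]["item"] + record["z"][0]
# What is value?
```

Answer: 52

Derivation:
Trace (tracking value):
record = {'a': {'item': 43}, 'z': [9, 25, 25]}  # -> record = {'a': {'item': 43}, 'z': [9, 25, 25]}
value = record['a']['item'] + record['z'][0]  # -> value = 52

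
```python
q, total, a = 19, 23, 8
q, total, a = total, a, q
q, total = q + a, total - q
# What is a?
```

Trace (tracking a):
q, total, a = (19, 23, 8)  # -> q = 19, total = 23, a = 8
q, total, a = (total, a, q)  # -> q = 23, total = 8, a = 19
q, total = (q + a, total - q)  # -> q = 42, total = -15

Answer: 19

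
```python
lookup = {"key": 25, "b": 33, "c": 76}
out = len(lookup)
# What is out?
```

Trace (tracking out):
lookup = {'key': 25, 'b': 33, 'c': 76}  # -> lookup = {'key': 25, 'b': 33, 'c': 76}
out = len(lookup)  # -> out = 3

Answer: 3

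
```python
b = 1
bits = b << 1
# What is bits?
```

Answer: 2

Derivation:
Trace (tracking bits):
b = 1  # -> b = 1
bits = b << 1  # -> bits = 2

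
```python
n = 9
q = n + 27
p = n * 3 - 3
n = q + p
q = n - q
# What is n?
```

Answer: 60

Derivation:
Trace (tracking n):
n = 9  # -> n = 9
q = n + 27  # -> q = 36
p = n * 3 - 3  # -> p = 24
n = q + p  # -> n = 60
q = n - q  # -> q = 24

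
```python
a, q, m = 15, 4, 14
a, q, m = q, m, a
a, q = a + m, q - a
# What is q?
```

Answer: 10

Derivation:
Trace (tracking q):
a, q, m = (15, 4, 14)  # -> a = 15, q = 4, m = 14
a, q, m = (q, m, a)  # -> a = 4, q = 14, m = 15
a, q = (a + m, q - a)  # -> a = 19, q = 10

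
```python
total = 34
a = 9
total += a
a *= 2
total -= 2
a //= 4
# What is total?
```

Trace (tracking total):
total = 34  # -> total = 34
a = 9  # -> a = 9
total += a  # -> total = 43
a *= 2  # -> a = 18
total -= 2  # -> total = 41
a //= 4  # -> a = 4

Answer: 41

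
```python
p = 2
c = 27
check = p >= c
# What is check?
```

Answer: False

Derivation:
Trace (tracking check):
p = 2  # -> p = 2
c = 27  # -> c = 27
check = p >= c  # -> check = False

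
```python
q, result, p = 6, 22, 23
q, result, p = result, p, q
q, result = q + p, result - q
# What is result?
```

Trace (tracking result):
q, result, p = (6, 22, 23)  # -> q = 6, result = 22, p = 23
q, result, p = (result, p, q)  # -> q = 22, result = 23, p = 6
q, result = (q + p, result - q)  # -> q = 28, result = 1

Answer: 1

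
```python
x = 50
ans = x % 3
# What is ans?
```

Answer: 2

Derivation:
Trace (tracking ans):
x = 50  # -> x = 50
ans = x % 3  # -> ans = 2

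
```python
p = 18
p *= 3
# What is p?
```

Trace (tracking p):
p = 18  # -> p = 18
p *= 3  # -> p = 54

Answer: 54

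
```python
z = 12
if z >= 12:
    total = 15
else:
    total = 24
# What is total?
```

Answer: 15

Derivation:
Trace (tracking total):
z = 12  # -> z = 12
if z >= 12:  # condition is True
    total = 15  # -> total = 15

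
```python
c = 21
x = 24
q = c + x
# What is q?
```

Trace (tracking q):
c = 21  # -> c = 21
x = 24  # -> x = 24
q = c + x  # -> q = 45

Answer: 45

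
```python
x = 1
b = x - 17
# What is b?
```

Answer: -16

Derivation:
Trace (tracking b):
x = 1  # -> x = 1
b = x - 17  # -> b = -16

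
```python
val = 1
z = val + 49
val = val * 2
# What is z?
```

Trace (tracking z):
val = 1  # -> val = 1
z = val + 49  # -> z = 50
val = val * 2  # -> val = 2

Answer: 50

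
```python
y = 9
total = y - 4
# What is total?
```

Trace (tracking total):
y = 9  # -> y = 9
total = y - 4  # -> total = 5

Answer: 5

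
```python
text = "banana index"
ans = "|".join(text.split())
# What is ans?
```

Answer: 'banana|index'

Derivation:
Trace (tracking ans):
text = 'banana index'  # -> text = 'banana index'
ans = '|'.join(text.split())  # -> ans = 'banana|index'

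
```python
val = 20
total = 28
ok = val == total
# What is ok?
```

Answer: False

Derivation:
Trace (tracking ok):
val = 20  # -> val = 20
total = 28  # -> total = 28
ok = val == total  # -> ok = False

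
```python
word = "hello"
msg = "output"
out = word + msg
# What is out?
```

Answer: 'hellooutput'

Derivation:
Trace (tracking out):
word = 'hello'  # -> word = 'hello'
msg = 'output'  # -> msg = 'output'
out = word + msg  # -> out = 'hellooutput'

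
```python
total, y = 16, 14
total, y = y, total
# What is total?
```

Answer: 14

Derivation:
Trace (tracking total):
total, y = (16, 14)  # -> total = 16, y = 14
total, y = (y, total)  # -> total = 14, y = 16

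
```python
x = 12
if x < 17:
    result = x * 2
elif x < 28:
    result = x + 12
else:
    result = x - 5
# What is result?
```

Answer: 24

Derivation:
Trace (tracking result):
x = 12  # -> x = 12
if x < 17:  # condition is True
    result = x * 2  # -> result = 24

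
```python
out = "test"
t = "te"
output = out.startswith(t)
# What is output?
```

Trace (tracking output):
out = 'test'  # -> out = 'test'
t = 'te'  # -> t = 'te'
output = out.startswith(t)  # -> output = True

Answer: True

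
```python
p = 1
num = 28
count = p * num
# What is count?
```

Trace (tracking count):
p = 1  # -> p = 1
num = 28  # -> num = 28
count = p * num  # -> count = 28

Answer: 28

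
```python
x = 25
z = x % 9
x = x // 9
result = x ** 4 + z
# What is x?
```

Answer: 2

Derivation:
Trace (tracking x):
x = 25  # -> x = 25
z = x % 9  # -> z = 7
x = x // 9  # -> x = 2
result = x ** 4 + z  # -> result = 23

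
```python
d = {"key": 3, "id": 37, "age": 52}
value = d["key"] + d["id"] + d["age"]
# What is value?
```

Trace (tracking value):
d = {'key': 3, 'id': 37, 'age': 52}  # -> d = {'key': 3, 'id': 37, 'age': 52}
value = d['key'] + d['id'] + d['age']  # -> value = 92

Answer: 92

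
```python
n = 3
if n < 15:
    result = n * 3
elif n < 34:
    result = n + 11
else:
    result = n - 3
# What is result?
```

Answer: 9

Derivation:
Trace (tracking result):
n = 3  # -> n = 3
if n < 15:  # condition is True
    result = n * 3  # -> result = 9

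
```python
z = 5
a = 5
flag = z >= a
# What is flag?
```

Trace (tracking flag):
z = 5  # -> z = 5
a = 5  # -> a = 5
flag = z >= a  # -> flag = True

Answer: True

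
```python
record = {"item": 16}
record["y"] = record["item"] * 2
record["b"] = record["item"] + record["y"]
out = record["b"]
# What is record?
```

Answer: {'item': 16, 'y': 32, 'b': 48}

Derivation:
Trace (tracking record):
record = {'item': 16}  # -> record = {'item': 16}
record['y'] = record['item'] * 2  # -> record = {'item': 16, 'y': 32}
record['b'] = record['item'] + record['y']  # -> record = {'item': 16, 'y': 32, 'b': 48}
out = record['b']  # -> out = 48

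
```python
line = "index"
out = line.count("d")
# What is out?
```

Trace (tracking out):
line = 'index'  # -> line = 'index'
out = line.count('d')  # -> out = 1

Answer: 1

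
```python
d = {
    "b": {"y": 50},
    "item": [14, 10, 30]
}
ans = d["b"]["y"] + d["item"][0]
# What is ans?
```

Trace (tracking ans):
d = {'b': {'y': 50}, 'item': [14, 10, 30]}  # -> d = {'b': {'y': 50}, 'item': [14, 10, 30]}
ans = d['b']['y'] + d['item'][0]  # -> ans = 64

Answer: 64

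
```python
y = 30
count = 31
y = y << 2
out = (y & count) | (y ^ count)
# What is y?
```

Answer: 120

Derivation:
Trace (tracking y):
y = 30  # -> y = 30
count = 31  # -> count = 31
y = y << 2  # -> y = 120
out = y & count | y ^ count  # -> out = 127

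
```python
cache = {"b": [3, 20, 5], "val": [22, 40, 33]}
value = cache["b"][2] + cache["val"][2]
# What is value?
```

Trace (tracking value):
cache = {'b': [3, 20, 5], 'val': [22, 40, 33]}  # -> cache = {'b': [3, 20, 5], 'val': [22, 40, 33]}
value = cache['b'][2] + cache['val'][2]  # -> value = 38

Answer: 38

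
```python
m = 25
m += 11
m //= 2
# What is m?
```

Answer: 18

Derivation:
Trace (tracking m):
m = 25  # -> m = 25
m += 11  # -> m = 36
m //= 2  # -> m = 18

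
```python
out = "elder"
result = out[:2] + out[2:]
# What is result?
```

Answer: 'elder'

Derivation:
Trace (tracking result):
out = 'elder'  # -> out = 'elder'
result = out[:2] + out[2:]  # -> result = 'elder'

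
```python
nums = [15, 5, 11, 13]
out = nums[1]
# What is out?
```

Trace (tracking out):
nums = [15, 5, 11, 13]  # -> nums = [15, 5, 11, 13]
out = nums[1]  # -> out = 5

Answer: 5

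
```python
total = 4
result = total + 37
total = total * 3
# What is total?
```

Answer: 12

Derivation:
Trace (tracking total):
total = 4  # -> total = 4
result = total + 37  # -> result = 41
total = total * 3  # -> total = 12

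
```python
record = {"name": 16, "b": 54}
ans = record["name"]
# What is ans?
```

Trace (tracking ans):
record = {'name': 16, 'b': 54}  # -> record = {'name': 16, 'b': 54}
ans = record['name']  # -> ans = 16

Answer: 16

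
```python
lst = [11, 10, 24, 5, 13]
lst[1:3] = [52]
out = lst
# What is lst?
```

Trace (tracking lst):
lst = [11, 10, 24, 5, 13]  # -> lst = [11, 10, 24, 5, 13]
lst[1:3] = [52]  # -> lst = [11, 52, 5, 13]
out = lst  # -> out = [11, 52, 5, 13]

Answer: [11, 52, 5, 13]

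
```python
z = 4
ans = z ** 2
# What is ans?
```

Answer: 16

Derivation:
Trace (tracking ans):
z = 4  # -> z = 4
ans = z ** 2  # -> ans = 16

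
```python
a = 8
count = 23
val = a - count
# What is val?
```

Trace (tracking val):
a = 8  # -> a = 8
count = 23  # -> count = 23
val = a - count  # -> val = -15

Answer: -15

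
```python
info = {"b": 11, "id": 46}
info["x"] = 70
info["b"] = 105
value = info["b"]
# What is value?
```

Trace (tracking value):
info = {'b': 11, 'id': 46}  # -> info = {'b': 11, 'id': 46}
info['x'] = 70  # -> info = {'b': 11, 'id': 46, 'x': 70}
info['b'] = 105  # -> info = {'b': 105, 'id': 46, 'x': 70}
value = info['b']  # -> value = 105

Answer: 105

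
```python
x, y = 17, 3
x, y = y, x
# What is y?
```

Answer: 17

Derivation:
Trace (tracking y):
x, y = (17, 3)  # -> x = 17, y = 3
x, y = (y, x)  # -> x = 3, y = 17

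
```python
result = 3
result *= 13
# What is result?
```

Trace (tracking result):
result = 3  # -> result = 3
result *= 13  # -> result = 39

Answer: 39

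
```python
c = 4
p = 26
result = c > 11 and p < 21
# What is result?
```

Trace (tracking result):
c = 4  # -> c = 4
p = 26  # -> p = 26
result = c > 11 and p < 21  # -> result = False

Answer: False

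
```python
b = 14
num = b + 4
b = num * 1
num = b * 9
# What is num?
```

Answer: 162

Derivation:
Trace (tracking num):
b = 14  # -> b = 14
num = b + 4  # -> num = 18
b = num * 1  # -> b = 18
num = b * 9  # -> num = 162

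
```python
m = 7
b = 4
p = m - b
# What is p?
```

Trace (tracking p):
m = 7  # -> m = 7
b = 4  # -> b = 4
p = m - b  # -> p = 3

Answer: 3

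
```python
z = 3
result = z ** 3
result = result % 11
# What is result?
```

Answer: 5

Derivation:
Trace (tracking result):
z = 3  # -> z = 3
result = z ** 3  # -> result = 27
result = result % 11  # -> result = 5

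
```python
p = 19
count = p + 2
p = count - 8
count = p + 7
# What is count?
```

Trace (tracking count):
p = 19  # -> p = 19
count = p + 2  # -> count = 21
p = count - 8  # -> p = 13
count = p + 7  # -> count = 20

Answer: 20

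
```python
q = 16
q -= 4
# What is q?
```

Trace (tracking q):
q = 16  # -> q = 16
q -= 4  # -> q = 12

Answer: 12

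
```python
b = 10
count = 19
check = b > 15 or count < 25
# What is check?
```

Trace (tracking check):
b = 10  # -> b = 10
count = 19  # -> count = 19
check = b > 15 or count < 25  # -> check = True

Answer: True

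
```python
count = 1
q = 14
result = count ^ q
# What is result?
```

Trace (tracking result):
count = 1  # -> count = 1
q = 14  # -> q = 14
result = count ^ q  # -> result = 15

Answer: 15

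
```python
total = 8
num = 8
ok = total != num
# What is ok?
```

Trace (tracking ok):
total = 8  # -> total = 8
num = 8  # -> num = 8
ok = total != num  # -> ok = False

Answer: False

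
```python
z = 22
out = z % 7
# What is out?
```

Answer: 1

Derivation:
Trace (tracking out):
z = 22  # -> z = 22
out = z % 7  # -> out = 1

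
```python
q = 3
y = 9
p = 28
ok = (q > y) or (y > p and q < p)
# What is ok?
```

Answer: False

Derivation:
Trace (tracking ok):
q = 3  # -> q = 3
y = 9  # -> y = 9
p = 28  # -> p = 28
ok = q > y or (y > p and q < p)  # -> ok = False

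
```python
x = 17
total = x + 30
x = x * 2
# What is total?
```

Answer: 47

Derivation:
Trace (tracking total):
x = 17  # -> x = 17
total = x + 30  # -> total = 47
x = x * 2  # -> x = 34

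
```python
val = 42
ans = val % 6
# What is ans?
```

Answer: 0

Derivation:
Trace (tracking ans):
val = 42  # -> val = 42
ans = val % 6  # -> ans = 0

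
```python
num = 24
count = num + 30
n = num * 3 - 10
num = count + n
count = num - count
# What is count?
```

Trace (tracking count):
num = 24  # -> num = 24
count = num + 30  # -> count = 54
n = num * 3 - 10  # -> n = 62
num = count + n  # -> num = 116
count = num - count  # -> count = 62

Answer: 62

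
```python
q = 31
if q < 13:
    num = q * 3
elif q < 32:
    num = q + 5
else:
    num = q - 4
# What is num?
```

Trace (tracking num):
q = 31  # -> q = 31
if q < 13:  # condition is False
elif q < 32:  # condition is True
    num = q + 5  # -> num = 36

Answer: 36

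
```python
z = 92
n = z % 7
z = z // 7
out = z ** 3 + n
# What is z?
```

Answer: 13

Derivation:
Trace (tracking z):
z = 92  # -> z = 92
n = z % 7  # -> n = 1
z = z // 7  # -> z = 13
out = z ** 3 + n  # -> out = 2198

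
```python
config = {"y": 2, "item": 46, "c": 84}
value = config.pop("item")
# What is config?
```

Trace (tracking config):
config = {'y': 2, 'item': 46, 'c': 84}  # -> config = {'y': 2, 'item': 46, 'c': 84}
value = config.pop('item')  # -> value = 46

Answer: {'y': 2, 'c': 84}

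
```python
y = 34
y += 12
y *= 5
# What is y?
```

Trace (tracking y):
y = 34  # -> y = 34
y += 12  # -> y = 46
y *= 5  # -> y = 230

Answer: 230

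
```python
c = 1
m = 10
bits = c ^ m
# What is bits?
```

Answer: 11

Derivation:
Trace (tracking bits):
c = 1  # -> c = 1
m = 10  # -> m = 10
bits = c ^ m  # -> bits = 11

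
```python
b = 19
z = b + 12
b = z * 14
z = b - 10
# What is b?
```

Answer: 434

Derivation:
Trace (tracking b):
b = 19  # -> b = 19
z = b + 12  # -> z = 31
b = z * 14  # -> b = 434
z = b - 10  # -> z = 424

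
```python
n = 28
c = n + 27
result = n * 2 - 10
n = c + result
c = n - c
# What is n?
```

Answer: 101

Derivation:
Trace (tracking n):
n = 28  # -> n = 28
c = n + 27  # -> c = 55
result = n * 2 - 10  # -> result = 46
n = c + result  # -> n = 101
c = n - c  # -> c = 46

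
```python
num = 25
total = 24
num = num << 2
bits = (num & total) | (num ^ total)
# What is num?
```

Answer: 100

Derivation:
Trace (tracking num):
num = 25  # -> num = 25
total = 24  # -> total = 24
num = num << 2  # -> num = 100
bits = num & total | num ^ total  # -> bits = 124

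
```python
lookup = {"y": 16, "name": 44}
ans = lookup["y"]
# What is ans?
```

Answer: 16

Derivation:
Trace (tracking ans):
lookup = {'y': 16, 'name': 44}  # -> lookup = {'y': 16, 'name': 44}
ans = lookup['y']  # -> ans = 16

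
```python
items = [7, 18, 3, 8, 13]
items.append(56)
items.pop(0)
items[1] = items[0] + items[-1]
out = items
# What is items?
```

Answer: [18, 74, 8, 13, 56]

Derivation:
Trace (tracking items):
items = [7, 18, 3, 8, 13]  # -> items = [7, 18, 3, 8, 13]
items.append(56)  # -> items = [7, 18, 3, 8, 13, 56]
items.pop(0)  # -> items = [18, 3, 8, 13, 56]
items[1] = items[0] + items[-1]  # -> items = [18, 74, 8, 13, 56]
out = items  # -> out = [18, 74, 8, 13, 56]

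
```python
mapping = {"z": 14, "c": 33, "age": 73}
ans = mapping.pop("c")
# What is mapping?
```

Trace (tracking mapping):
mapping = {'z': 14, 'c': 33, 'age': 73}  # -> mapping = {'z': 14, 'c': 33, 'age': 73}
ans = mapping.pop('c')  # -> ans = 33

Answer: {'z': 14, 'age': 73}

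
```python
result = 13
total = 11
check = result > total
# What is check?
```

Trace (tracking check):
result = 13  # -> result = 13
total = 11  # -> total = 11
check = result > total  # -> check = True

Answer: True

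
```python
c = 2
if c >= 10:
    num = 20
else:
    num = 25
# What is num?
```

Trace (tracking num):
c = 2  # -> c = 2
if c >= 10:  # condition is False
else:
    num = 25  # -> num = 25

Answer: 25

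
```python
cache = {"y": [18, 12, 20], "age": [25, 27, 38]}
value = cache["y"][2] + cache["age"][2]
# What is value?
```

Trace (tracking value):
cache = {'y': [18, 12, 20], 'age': [25, 27, 38]}  # -> cache = {'y': [18, 12, 20], 'age': [25, 27, 38]}
value = cache['y'][2] + cache['age'][2]  # -> value = 58

Answer: 58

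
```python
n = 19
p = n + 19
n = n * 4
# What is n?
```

Trace (tracking n):
n = 19  # -> n = 19
p = n + 19  # -> p = 38
n = n * 4  # -> n = 76

Answer: 76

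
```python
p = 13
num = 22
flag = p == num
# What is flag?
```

Trace (tracking flag):
p = 13  # -> p = 13
num = 22  # -> num = 22
flag = p == num  # -> flag = False

Answer: False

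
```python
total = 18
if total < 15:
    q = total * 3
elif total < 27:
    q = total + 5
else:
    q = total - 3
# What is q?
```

Trace (tracking q):
total = 18  # -> total = 18
if total < 15:  # condition is False
elif total < 27:  # condition is True
    q = total + 5  # -> q = 23

Answer: 23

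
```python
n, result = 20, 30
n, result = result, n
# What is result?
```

Answer: 20

Derivation:
Trace (tracking result):
n, result = (20, 30)  # -> n = 20, result = 30
n, result = (result, n)  # -> n = 30, result = 20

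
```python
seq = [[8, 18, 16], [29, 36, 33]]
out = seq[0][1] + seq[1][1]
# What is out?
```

Trace (tracking out):
seq = [[8, 18, 16], [29, 36, 33]]  # -> seq = [[8, 18, 16], [29, 36, 33]]
out = seq[0][1] + seq[1][1]  # -> out = 54

Answer: 54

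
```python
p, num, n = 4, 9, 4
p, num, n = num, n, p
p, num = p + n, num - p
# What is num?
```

Answer: -5

Derivation:
Trace (tracking num):
p, num, n = (4, 9, 4)  # -> p = 4, num = 9, n = 4
p, num, n = (num, n, p)  # -> p = 9, num = 4, n = 4
p, num = (p + n, num - p)  # -> p = 13, num = -5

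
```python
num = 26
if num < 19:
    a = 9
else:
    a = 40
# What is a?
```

Trace (tracking a):
num = 26  # -> num = 26
if num < 19:  # condition is False
else:
    a = 40  # -> a = 40

Answer: 40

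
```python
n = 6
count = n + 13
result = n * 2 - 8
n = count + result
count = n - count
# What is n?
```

Trace (tracking n):
n = 6  # -> n = 6
count = n + 13  # -> count = 19
result = n * 2 - 8  # -> result = 4
n = count + result  # -> n = 23
count = n - count  # -> count = 4

Answer: 23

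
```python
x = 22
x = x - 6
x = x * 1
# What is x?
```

Answer: 16

Derivation:
Trace (tracking x):
x = 22  # -> x = 22
x = x - 6  # -> x = 16
x = x * 1  # -> x = 16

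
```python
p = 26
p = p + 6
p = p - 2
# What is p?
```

Answer: 30

Derivation:
Trace (tracking p):
p = 26  # -> p = 26
p = p + 6  # -> p = 32
p = p - 2  # -> p = 30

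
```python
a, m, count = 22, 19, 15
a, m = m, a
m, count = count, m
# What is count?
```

Trace (tracking count):
a, m, count = (22, 19, 15)  # -> a = 22, m = 19, count = 15
a, m = (m, a)  # -> a = 19, m = 22
m, count = (count, m)  # -> m = 15, count = 22

Answer: 22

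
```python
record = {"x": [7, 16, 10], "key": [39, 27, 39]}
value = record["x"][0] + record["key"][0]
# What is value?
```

Answer: 46

Derivation:
Trace (tracking value):
record = {'x': [7, 16, 10], 'key': [39, 27, 39]}  # -> record = {'x': [7, 16, 10], 'key': [39, 27, 39]}
value = record['x'][0] + record['key'][0]  # -> value = 46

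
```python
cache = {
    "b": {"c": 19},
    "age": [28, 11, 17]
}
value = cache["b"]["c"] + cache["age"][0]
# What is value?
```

Answer: 47

Derivation:
Trace (tracking value):
cache = {'b': {'c': 19}, 'age': [28, 11, 17]}  # -> cache = {'b': {'c': 19}, 'age': [28, 11, 17]}
value = cache['b']['c'] + cache['age'][0]  # -> value = 47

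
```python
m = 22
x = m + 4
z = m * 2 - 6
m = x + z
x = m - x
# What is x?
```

Trace (tracking x):
m = 22  # -> m = 22
x = m + 4  # -> x = 26
z = m * 2 - 6  # -> z = 38
m = x + z  # -> m = 64
x = m - x  # -> x = 38

Answer: 38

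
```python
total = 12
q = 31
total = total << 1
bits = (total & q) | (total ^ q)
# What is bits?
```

Answer: 31

Derivation:
Trace (tracking bits):
total = 12  # -> total = 12
q = 31  # -> q = 31
total = total << 1  # -> total = 24
bits = total & q | total ^ q  # -> bits = 31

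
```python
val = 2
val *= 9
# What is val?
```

Trace (tracking val):
val = 2  # -> val = 2
val *= 9  # -> val = 18

Answer: 18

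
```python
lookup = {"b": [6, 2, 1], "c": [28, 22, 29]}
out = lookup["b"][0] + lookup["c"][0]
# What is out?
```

Answer: 34

Derivation:
Trace (tracking out):
lookup = {'b': [6, 2, 1], 'c': [28, 22, 29]}  # -> lookup = {'b': [6, 2, 1], 'c': [28, 22, 29]}
out = lookup['b'][0] + lookup['c'][0]  # -> out = 34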